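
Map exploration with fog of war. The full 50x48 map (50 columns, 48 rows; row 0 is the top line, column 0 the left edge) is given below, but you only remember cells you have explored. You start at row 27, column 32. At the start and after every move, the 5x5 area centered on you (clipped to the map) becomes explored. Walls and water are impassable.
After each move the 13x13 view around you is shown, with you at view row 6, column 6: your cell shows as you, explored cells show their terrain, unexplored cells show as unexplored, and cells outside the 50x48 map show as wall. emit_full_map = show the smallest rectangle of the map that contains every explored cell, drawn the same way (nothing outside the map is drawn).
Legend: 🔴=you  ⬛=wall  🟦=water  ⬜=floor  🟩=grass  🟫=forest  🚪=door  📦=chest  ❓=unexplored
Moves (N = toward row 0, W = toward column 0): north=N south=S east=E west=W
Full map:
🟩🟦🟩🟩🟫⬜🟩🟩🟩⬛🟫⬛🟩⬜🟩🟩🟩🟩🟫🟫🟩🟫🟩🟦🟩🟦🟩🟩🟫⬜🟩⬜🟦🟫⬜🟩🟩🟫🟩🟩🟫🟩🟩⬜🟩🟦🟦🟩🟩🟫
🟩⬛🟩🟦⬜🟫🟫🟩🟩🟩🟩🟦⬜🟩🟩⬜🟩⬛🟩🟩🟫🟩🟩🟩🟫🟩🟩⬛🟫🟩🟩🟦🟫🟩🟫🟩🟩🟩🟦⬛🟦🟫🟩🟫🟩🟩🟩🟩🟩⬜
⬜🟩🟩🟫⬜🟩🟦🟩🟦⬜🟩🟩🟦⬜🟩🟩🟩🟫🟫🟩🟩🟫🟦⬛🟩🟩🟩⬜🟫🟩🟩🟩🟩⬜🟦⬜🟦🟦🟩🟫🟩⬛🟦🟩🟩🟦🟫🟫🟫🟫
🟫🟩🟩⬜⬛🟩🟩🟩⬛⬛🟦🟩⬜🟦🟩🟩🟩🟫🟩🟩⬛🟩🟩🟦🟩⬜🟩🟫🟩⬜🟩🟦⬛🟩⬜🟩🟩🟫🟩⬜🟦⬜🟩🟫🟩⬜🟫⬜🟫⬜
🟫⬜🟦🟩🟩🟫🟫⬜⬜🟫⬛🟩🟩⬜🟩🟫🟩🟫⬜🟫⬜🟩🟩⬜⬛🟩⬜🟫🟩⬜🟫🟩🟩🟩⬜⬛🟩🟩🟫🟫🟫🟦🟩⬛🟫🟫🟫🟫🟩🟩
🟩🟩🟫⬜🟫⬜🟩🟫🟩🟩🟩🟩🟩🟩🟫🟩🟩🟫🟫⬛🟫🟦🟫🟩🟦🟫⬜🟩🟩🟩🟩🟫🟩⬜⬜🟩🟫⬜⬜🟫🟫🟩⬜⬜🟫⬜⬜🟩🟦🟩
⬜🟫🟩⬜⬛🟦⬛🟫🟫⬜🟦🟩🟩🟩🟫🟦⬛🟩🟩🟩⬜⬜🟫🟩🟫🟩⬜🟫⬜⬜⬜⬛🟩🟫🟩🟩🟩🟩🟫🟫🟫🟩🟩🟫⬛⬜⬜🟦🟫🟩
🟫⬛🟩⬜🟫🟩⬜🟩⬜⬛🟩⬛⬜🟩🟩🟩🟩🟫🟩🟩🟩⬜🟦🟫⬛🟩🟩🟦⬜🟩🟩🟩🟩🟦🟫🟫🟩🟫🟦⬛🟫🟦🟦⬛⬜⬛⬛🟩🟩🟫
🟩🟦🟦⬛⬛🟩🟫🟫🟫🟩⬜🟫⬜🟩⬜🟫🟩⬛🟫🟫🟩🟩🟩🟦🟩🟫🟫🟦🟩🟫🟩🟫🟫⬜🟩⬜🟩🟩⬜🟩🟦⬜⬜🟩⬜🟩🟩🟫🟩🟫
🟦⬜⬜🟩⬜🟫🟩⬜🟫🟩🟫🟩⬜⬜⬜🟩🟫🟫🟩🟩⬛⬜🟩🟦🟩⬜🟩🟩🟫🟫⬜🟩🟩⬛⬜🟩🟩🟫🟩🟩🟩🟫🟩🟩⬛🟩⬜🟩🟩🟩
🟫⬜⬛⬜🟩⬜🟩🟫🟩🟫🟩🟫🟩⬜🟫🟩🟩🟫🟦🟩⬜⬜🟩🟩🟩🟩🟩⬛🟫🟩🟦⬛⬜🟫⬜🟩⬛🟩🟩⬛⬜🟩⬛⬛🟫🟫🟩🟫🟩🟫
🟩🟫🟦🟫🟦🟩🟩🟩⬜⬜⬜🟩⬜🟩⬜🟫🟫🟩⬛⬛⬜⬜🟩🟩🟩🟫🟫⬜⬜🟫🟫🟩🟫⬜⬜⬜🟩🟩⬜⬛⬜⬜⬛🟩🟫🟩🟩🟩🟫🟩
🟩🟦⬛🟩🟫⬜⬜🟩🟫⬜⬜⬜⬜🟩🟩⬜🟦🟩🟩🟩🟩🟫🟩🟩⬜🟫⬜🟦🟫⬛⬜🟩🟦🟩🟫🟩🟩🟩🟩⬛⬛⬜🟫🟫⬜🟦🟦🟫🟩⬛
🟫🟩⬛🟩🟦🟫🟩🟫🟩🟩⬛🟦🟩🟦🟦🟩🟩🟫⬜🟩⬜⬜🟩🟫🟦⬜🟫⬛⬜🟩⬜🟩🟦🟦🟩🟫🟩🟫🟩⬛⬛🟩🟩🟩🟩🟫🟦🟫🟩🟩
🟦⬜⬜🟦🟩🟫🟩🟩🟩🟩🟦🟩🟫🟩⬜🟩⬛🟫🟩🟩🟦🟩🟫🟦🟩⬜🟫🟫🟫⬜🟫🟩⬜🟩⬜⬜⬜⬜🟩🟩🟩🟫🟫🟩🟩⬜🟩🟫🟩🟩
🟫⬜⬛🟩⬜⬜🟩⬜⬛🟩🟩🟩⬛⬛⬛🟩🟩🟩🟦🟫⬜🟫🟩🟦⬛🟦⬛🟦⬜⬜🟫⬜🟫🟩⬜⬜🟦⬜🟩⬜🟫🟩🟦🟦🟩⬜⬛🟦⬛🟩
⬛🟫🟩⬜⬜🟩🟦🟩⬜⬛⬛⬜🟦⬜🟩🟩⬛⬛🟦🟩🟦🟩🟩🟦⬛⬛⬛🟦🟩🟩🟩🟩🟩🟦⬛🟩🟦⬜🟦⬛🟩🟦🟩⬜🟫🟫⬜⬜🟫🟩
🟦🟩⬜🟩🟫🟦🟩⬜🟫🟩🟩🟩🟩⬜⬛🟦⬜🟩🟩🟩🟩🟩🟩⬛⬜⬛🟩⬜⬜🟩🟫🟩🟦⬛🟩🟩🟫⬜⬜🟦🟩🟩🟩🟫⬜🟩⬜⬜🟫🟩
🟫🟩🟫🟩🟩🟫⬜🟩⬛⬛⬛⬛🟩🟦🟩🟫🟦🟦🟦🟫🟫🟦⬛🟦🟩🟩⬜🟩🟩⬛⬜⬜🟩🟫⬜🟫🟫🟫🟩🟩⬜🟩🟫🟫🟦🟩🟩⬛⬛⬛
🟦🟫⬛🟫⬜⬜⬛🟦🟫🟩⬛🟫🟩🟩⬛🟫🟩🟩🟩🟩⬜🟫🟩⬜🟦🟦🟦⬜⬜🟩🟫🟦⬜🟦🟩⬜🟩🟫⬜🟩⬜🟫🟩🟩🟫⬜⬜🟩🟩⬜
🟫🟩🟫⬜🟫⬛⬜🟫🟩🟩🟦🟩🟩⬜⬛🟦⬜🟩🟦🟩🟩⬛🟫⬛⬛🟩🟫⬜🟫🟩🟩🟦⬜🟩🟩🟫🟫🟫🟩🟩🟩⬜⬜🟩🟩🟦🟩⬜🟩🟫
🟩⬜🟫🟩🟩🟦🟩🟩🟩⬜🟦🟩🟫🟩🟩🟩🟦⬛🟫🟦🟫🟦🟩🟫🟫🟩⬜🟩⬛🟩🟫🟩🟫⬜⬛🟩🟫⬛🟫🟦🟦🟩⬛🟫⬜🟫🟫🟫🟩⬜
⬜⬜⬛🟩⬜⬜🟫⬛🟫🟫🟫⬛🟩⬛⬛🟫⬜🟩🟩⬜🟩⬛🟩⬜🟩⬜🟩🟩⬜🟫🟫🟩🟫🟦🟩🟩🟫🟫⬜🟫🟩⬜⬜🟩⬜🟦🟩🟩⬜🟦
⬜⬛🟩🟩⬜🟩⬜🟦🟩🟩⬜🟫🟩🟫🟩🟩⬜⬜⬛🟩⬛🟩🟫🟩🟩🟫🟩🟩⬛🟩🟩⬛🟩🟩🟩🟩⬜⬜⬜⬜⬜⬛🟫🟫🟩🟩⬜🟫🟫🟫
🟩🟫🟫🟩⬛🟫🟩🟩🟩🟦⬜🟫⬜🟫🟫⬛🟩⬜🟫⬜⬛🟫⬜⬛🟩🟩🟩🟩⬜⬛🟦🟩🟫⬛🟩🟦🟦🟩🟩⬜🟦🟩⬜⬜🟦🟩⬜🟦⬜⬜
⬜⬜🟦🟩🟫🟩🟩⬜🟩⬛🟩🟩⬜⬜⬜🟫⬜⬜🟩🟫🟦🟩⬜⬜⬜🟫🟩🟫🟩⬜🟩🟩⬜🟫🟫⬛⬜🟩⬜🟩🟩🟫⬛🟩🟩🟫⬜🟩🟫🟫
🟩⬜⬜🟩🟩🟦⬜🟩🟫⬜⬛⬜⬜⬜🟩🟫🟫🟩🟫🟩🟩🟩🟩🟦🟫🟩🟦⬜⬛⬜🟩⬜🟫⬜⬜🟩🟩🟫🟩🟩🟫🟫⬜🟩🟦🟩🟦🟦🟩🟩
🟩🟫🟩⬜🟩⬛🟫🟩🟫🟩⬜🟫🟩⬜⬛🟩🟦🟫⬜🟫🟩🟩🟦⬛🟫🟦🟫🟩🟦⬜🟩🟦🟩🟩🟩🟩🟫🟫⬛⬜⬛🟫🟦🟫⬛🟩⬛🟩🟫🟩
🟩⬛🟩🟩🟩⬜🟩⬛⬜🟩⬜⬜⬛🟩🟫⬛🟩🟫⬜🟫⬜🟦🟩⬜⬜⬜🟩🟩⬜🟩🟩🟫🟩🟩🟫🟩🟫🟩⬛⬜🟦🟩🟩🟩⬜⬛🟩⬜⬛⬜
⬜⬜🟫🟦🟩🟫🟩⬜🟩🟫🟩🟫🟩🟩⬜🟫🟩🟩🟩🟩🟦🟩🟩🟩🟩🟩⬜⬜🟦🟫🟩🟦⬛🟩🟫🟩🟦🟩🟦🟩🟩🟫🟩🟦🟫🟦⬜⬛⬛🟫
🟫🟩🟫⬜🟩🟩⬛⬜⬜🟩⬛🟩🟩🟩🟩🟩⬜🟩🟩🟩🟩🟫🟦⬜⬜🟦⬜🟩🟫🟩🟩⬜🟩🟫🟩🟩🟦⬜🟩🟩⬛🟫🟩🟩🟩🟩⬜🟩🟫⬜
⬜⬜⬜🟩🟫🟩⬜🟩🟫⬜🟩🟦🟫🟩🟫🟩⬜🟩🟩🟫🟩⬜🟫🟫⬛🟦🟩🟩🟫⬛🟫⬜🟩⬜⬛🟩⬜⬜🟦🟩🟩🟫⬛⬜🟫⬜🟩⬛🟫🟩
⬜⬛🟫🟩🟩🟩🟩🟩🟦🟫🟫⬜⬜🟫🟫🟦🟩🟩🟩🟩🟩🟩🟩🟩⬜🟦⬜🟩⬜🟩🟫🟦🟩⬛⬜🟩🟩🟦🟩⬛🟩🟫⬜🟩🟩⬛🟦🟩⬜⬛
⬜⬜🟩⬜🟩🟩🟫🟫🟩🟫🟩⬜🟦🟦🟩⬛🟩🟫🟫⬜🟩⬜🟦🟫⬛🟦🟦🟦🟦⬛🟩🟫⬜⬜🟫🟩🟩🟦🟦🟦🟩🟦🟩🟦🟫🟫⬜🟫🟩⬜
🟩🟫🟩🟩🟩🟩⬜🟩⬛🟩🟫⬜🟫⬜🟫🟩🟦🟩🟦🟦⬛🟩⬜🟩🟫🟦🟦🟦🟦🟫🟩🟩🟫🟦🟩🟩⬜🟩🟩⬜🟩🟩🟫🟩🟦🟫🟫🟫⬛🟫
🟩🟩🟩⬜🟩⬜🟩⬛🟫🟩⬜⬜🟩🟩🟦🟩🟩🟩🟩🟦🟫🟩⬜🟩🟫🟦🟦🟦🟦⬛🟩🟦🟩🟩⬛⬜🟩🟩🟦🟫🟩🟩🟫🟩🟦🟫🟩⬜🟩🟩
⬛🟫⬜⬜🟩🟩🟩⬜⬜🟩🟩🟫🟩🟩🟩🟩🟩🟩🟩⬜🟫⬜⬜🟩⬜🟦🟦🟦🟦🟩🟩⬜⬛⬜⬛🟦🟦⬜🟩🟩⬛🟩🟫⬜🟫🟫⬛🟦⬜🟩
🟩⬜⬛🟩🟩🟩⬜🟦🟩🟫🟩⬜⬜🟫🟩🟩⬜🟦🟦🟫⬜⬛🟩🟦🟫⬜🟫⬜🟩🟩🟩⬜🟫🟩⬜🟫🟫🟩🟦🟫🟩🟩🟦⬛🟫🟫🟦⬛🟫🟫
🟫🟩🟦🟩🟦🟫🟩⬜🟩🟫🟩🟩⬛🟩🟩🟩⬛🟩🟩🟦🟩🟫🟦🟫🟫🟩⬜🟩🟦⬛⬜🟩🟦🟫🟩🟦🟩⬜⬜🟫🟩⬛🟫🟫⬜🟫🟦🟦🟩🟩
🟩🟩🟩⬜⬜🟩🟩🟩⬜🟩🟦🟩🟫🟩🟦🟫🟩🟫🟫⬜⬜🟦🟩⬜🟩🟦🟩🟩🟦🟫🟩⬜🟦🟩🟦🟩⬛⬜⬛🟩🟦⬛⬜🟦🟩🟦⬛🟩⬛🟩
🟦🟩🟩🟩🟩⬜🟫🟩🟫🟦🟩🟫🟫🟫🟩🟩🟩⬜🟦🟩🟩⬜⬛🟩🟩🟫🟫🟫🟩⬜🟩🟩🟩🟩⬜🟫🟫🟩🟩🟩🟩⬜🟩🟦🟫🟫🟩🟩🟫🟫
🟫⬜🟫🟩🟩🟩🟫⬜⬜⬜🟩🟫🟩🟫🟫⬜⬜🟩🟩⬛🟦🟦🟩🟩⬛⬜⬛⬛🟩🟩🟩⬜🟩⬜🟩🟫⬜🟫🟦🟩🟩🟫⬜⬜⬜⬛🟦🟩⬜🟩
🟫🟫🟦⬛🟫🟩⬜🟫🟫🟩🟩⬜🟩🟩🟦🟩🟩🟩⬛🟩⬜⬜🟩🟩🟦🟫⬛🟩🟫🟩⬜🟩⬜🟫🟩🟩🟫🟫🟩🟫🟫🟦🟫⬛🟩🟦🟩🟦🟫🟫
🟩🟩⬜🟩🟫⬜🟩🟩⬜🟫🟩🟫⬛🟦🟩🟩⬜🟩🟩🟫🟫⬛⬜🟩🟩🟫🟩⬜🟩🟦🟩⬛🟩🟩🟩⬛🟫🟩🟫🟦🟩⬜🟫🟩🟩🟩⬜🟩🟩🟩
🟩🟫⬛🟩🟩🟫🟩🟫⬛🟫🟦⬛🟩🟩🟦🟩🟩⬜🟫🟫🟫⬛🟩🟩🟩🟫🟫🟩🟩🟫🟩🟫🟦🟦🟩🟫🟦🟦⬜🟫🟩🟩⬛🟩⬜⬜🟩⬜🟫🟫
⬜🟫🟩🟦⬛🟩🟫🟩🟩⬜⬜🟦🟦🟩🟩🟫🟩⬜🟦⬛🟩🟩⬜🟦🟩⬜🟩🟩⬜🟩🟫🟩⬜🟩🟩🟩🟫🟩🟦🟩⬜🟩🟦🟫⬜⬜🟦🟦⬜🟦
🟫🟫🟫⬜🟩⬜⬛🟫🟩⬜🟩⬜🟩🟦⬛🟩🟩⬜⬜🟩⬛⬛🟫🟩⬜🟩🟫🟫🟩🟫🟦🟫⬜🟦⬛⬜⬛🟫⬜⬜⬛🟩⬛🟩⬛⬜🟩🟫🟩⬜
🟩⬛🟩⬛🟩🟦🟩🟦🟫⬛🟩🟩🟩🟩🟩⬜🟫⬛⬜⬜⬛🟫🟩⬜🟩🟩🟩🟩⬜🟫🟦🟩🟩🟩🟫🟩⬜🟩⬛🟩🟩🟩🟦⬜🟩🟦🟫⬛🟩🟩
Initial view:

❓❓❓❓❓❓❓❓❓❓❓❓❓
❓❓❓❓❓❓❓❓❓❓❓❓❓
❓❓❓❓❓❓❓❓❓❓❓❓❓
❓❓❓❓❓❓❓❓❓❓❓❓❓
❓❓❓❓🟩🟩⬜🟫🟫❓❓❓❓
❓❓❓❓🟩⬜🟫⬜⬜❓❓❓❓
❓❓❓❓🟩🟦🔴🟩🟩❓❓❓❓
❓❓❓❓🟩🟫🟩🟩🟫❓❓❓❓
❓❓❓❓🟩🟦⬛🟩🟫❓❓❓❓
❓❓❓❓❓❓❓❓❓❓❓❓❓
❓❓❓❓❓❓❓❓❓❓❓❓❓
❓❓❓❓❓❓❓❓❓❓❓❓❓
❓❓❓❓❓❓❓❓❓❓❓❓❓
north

❓❓❓❓❓❓❓❓❓❓❓❓❓
❓❓❓❓❓❓❓❓❓❓❓❓❓
❓❓❓❓❓❓❓❓❓❓❓❓❓
❓❓❓❓❓❓❓❓❓❓❓❓❓
❓❓❓❓🟦🟩🟫⬛🟩❓❓❓❓
❓❓❓❓🟩🟩⬜🟫🟫❓❓❓❓
❓❓❓❓🟩⬜🔴⬜⬜❓❓❓❓
❓❓❓❓🟩🟦🟩🟩🟩❓❓❓❓
❓❓❓❓🟩🟫🟩🟩🟫❓❓❓❓
❓❓❓❓🟩🟦⬛🟩🟫❓❓❓❓
❓❓❓❓❓❓❓❓❓❓❓❓❓
❓❓❓❓❓❓❓❓❓❓❓❓❓
❓❓❓❓❓❓❓❓❓❓❓❓❓

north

❓❓❓❓❓❓❓❓❓❓❓❓❓
❓❓❓❓❓❓❓❓❓❓❓❓❓
❓❓❓❓❓❓❓❓❓❓❓❓❓
❓❓❓❓❓❓❓❓❓❓❓❓❓
❓❓❓❓🟩⬛🟩🟩🟩❓❓❓❓
❓❓❓❓🟦🟩🟫⬛🟩❓❓❓❓
❓❓❓❓🟩🟩🔴🟫🟫❓❓❓❓
❓❓❓❓🟩⬜🟫⬜⬜❓❓❓❓
❓❓❓❓🟩🟦🟩🟩🟩❓❓❓❓
❓❓❓❓🟩🟫🟩🟩🟫❓❓❓❓
❓❓❓❓🟩🟦⬛🟩🟫❓❓❓❓
❓❓❓❓❓❓❓❓❓❓❓❓❓
❓❓❓❓❓❓❓❓❓❓❓❓❓

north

❓❓❓❓❓❓❓❓❓❓❓❓❓
❓❓❓❓❓❓❓❓❓❓❓❓❓
❓❓❓❓❓❓❓❓❓❓❓❓❓
❓❓❓❓❓❓❓❓❓❓❓❓❓
❓❓❓❓🟫🟩🟫🟦🟩❓❓❓❓
❓❓❓❓🟩⬛🟩🟩🟩❓❓❓❓
❓❓❓❓🟦🟩🔴⬛🟩❓❓❓❓
❓❓❓❓🟩🟩⬜🟫🟫❓❓❓❓
❓❓❓❓🟩⬜🟫⬜⬜❓❓❓❓
❓❓❓❓🟩🟦🟩🟩🟩❓❓❓❓
❓❓❓❓🟩🟫🟩🟩🟫❓❓❓❓
❓❓❓❓🟩🟦⬛🟩🟫❓❓❓❓
❓❓❓❓❓❓❓❓❓❓❓❓❓

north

❓❓❓❓❓❓❓❓❓❓❓❓❓
❓❓❓❓❓❓❓❓❓❓❓❓❓
❓❓❓❓❓❓❓❓❓❓❓❓❓
❓❓❓❓❓❓❓❓❓❓❓❓❓
❓❓❓❓🟫🟩🟫⬜⬛❓❓❓❓
❓❓❓❓🟫🟩🟫🟦🟩❓❓❓❓
❓❓❓❓🟩⬛🔴🟩🟩❓❓❓❓
❓❓❓❓🟦🟩🟫⬛🟩❓❓❓❓
❓❓❓❓🟩🟩⬜🟫🟫❓❓❓❓
❓❓❓❓🟩⬜🟫⬜⬜❓❓❓❓
❓❓❓❓🟩🟦🟩🟩🟩❓❓❓❓
❓❓❓❓🟩🟫🟩🟩🟫❓❓❓❓
❓❓❓❓🟩🟦⬛🟩🟫❓❓❓❓

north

❓❓❓❓❓❓❓❓❓❓❓❓❓
❓❓❓❓❓❓❓❓❓❓❓❓❓
❓❓❓❓❓❓❓❓❓❓❓❓❓
❓❓❓❓❓❓❓❓❓❓❓❓❓
❓❓❓❓🟩🟦⬜🟩🟩❓❓❓❓
❓❓❓❓🟫🟩🟫⬜⬛❓❓❓❓
❓❓❓❓🟫🟩🔴🟦🟩❓❓❓❓
❓❓❓❓🟩⬛🟩🟩🟩❓❓❓❓
❓❓❓❓🟦🟩🟫⬛🟩❓❓❓❓
❓❓❓❓🟩🟩⬜🟫🟫❓❓❓❓
❓❓❓❓🟩⬜🟫⬜⬜❓❓❓❓
❓❓❓❓🟩🟦🟩🟩🟩❓❓❓❓
❓❓❓❓🟩🟫🟩🟩🟫❓❓❓❓

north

❓❓❓❓❓❓❓❓❓❓❓❓❓
❓❓❓❓❓❓❓❓❓❓❓❓❓
❓❓❓❓❓❓❓❓❓❓❓❓❓
❓❓❓❓❓❓❓❓❓❓❓❓❓
❓❓❓❓🟫🟦⬜🟦🟩❓❓❓❓
❓❓❓❓🟩🟦⬜🟩🟩❓❓❓❓
❓❓❓❓🟫🟩🔴⬜⬛❓❓❓❓
❓❓❓❓🟫🟩🟫🟦🟩❓❓❓❓
❓❓❓❓🟩⬛🟩🟩🟩❓❓❓❓
❓❓❓❓🟦🟩🟫⬛🟩❓❓❓❓
❓❓❓❓🟩🟩⬜🟫🟫❓❓❓❓
❓❓❓❓🟩⬜🟫⬜⬜❓❓❓❓
❓❓❓❓🟩🟦🟩🟩🟩❓❓❓❓

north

❓❓❓❓❓❓❓❓❓❓❓❓❓
❓❓❓❓❓❓❓❓❓❓❓❓❓
❓❓❓❓❓❓❓❓❓❓❓❓❓
❓❓❓❓❓❓❓❓❓❓❓❓❓
❓❓❓❓⬜⬜🟩🟫⬜❓❓❓❓
❓❓❓❓🟫🟦⬜🟦🟩❓❓❓❓
❓❓❓❓🟩🟦🔴🟩🟩❓❓❓❓
❓❓❓❓🟫🟩🟫⬜⬛❓❓❓❓
❓❓❓❓🟫🟩🟫🟦🟩❓❓❓❓
❓❓❓❓🟩⬛🟩🟩🟩❓❓❓❓
❓❓❓❓🟦🟩🟫⬛🟩❓❓❓❓
❓❓❓❓🟩🟩⬜🟫🟫❓❓❓❓
❓❓❓❓🟩⬜🟫⬜⬜❓❓❓❓

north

❓❓❓❓❓❓❓❓❓❓❓❓❓
❓❓❓❓❓❓❓❓❓❓❓❓❓
❓❓❓❓❓❓❓❓❓❓❓❓❓
❓❓❓❓❓❓❓❓❓❓❓❓❓
❓❓❓❓🟫🟩🟦⬛🟩❓❓❓❓
❓❓❓❓⬜⬜🟩🟫⬜❓❓❓❓
❓❓❓❓🟫🟦🔴🟦🟩❓❓❓❓
❓❓❓❓🟩🟦⬜🟩🟩❓❓❓❓
❓❓❓❓🟫🟩🟫⬜⬛❓❓❓❓
❓❓❓❓🟫🟩🟫🟦🟩❓❓❓❓
❓❓❓❓🟩⬛🟩🟩🟩❓❓❓❓
❓❓❓❓🟦🟩🟫⬛🟩❓❓❓❓
❓❓❓❓🟩🟩⬜🟫🟫❓❓❓❓

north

❓❓❓❓❓❓❓❓❓❓❓❓❓
❓❓❓❓❓❓❓❓❓❓❓❓❓
❓❓❓❓❓❓❓❓❓❓❓❓❓
❓❓❓❓❓❓❓❓❓❓❓❓❓
❓❓❓❓🟩🟩🟩🟦⬛❓❓❓❓
❓❓❓❓🟫🟩🟦⬛🟩❓❓❓❓
❓❓❓❓⬜⬜🔴🟫⬜❓❓❓❓
❓❓❓❓🟫🟦⬜🟦🟩❓❓❓❓
❓❓❓❓🟩🟦⬜🟩🟩❓❓❓❓
❓❓❓❓🟫🟩🟫⬜⬛❓❓❓❓
❓❓❓❓🟫🟩🟫🟦🟩❓❓❓❓
❓❓❓❓🟩⬛🟩🟩🟩❓❓❓❓
❓❓❓❓🟦🟩🟫⬛🟩❓❓❓❓

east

❓❓❓❓❓❓❓❓❓❓❓❓❓
❓❓❓❓❓❓❓❓❓❓❓❓❓
❓❓❓❓❓❓❓❓❓❓❓❓❓
❓❓❓❓❓❓❓❓❓❓❓❓❓
❓❓❓🟩🟩🟩🟦⬛🟩❓❓❓❓
❓❓❓🟫🟩🟦⬛🟩🟩❓❓❓❓
❓❓❓⬜⬜🟩🔴⬜🟫❓❓❓❓
❓❓❓🟫🟦⬜🟦🟩⬜❓❓❓❓
❓❓❓🟩🟦⬜🟩🟩🟫❓❓❓❓
❓❓❓🟫🟩🟫⬜⬛❓❓❓❓❓
❓❓❓🟫🟩🟫🟦🟩❓❓❓❓❓
❓❓❓🟩⬛🟩🟩🟩❓❓❓❓❓
❓❓❓🟦🟩🟫⬛🟩❓❓❓❓❓

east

❓❓❓❓❓❓❓❓❓❓❓❓❓
❓❓❓❓❓❓❓❓❓❓❓❓❓
❓❓❓❓❓❓❓❓❓❓❓❓❓
❓❓❓❓❓❓❓❓❓❓❓❓❓
❓❓🟩🟩🟩🟦⬛🟩🟦❓❓❓❓
❓❓🟫🟩🟦⬛🟩🟩🟫❓❓❓❓
❓❓⬜⬜🟩🟫🔴🟫🟫❓❓❓❓
❓❓🟫🟦⬜🟦🟩⬜🟩❓❓❓❓
❓❓🟩🟦⬜🟩🟩🟫🟫❓❓❓❓
❓❓🟫🟩🟫⬜⬛❓❓❓❓❓❓
❓❓🟫🟩🟫🟦🟩❓❓❓❓❓❓
❓❓🟩⬛🟩🟩🟩❓❓❓❓❓❓
❓❓🟦🟩🟫⬛🟩❓❓❓❓❓❓

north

❓❓❓❓❓❓❓❓❓❓❓❓❓
❓❓❓❓❓❓❓❓❓❓❓❓❓
❓❓❓❓❓❓❓❓❓❓❓❓❓
❓❓❓❓❓❓❓❓❓❓❓❓❓
❓❓❓❓🟫🟩⬜⬜🟦❓❓❓❓
❓❓🟩🟩🟩🟦⬛🟩🟦❓❓❓❓
❓❓🟫🟩🟦⬛🔴🟩🟫❓❓❓❓
❓❓⬜⬜🟩🟫⬜🟫🟫❓❓❓❓
❓❓🟫🟦⬜🟦🟩⬜🟩❓❓❓❓
❓❓🟩🟦⬜🟩🟩🟫🟫❓❓❓❓
❓❓🟫🟩🟫⬜⬛❓❓❓❓❓❓
❓❓🟫🟩🟫🟦🟩❓❓❓❓❓❓
❓❓🟩⬛🟩🟩🟩❓❓❓❓❓❓

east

❓❓❓❓❓❓❓❓❓❓❓❓❓
❓❓❓❓❓❓❓❓❓❓❓❓❓
❓❓❓❓❓❓❓❓❓❓❓❓❓
❓❓❓❓❓❓❓❓❓❓❓❓❓
❓❓❓🟫🟩⬜⬜🟦⬜❓❓❓❓
❓🟩🟩🟩🟦⬛🟩🟦⬜❓❓❓❓
❓🟫🟩🟦⬛🟩🔴🟫⬜❓❓❓❓
❓⬜⬜🟩🟫⬜🟫🟫🟫❓❓❓❓
❓🟫🟦⬜🟦🟩⬜🟩🟫❓❓❓❓
❓🟩🟦⬜🟩🟩🟫🟫❓❓❓❓❓
❓🟫🟩🟫⬜⬛❓❓❓❓❓❓❓
❓🟫🟩🟫🟦🟩❓❓❓❓❓❓❓
❓🟩⬛🟩🟩🟩❓❓❓❓❓❓❓

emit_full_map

❓❓🟫🟩⬜⬜🟦⬜
🟩🟩🟩🟦⬛🟩🟦⬜
🟫🟩🟦⬛🟩🔴🟫⬜
⬜⬜🟩🟫⬜🟫🟫🟫
🟫🟦⬜🟦🟩⬜🟩🟫
🟩🟦⬜🟩🟩🟫🟫❓
🟫🟩🟫⬜⬛❓❓❓
🟫🟩🟫🟦🟩❓❓❓
🟩⬛🟩🟩🟩❓❓❓
🟦🟩🟫⬛🟩❓❓❓
🟩🟩⬜🟫🟫❓❓❓
🟩⬜🟫⬜⬜❓❓❓
🟩🟦🟩🟩🟩❓❓❓
🟩🟫🟩🟩🟫❓❓❓
🟩🟦⬛🟩🟫❓❓❓

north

❓❓❓❓❓❓❓❓❓❓❓❓❓
❓❓❓❓❓❓❓❓❓❓❓❓❓
❓❓❓❓❓❓❓❓❓❓❓❓❓
❓❓❓❓❓❓❓❓❓❓❓❓❓
❓❓❓❓🟩⬜⬜⬜⬜❓❓❓❓
❓❓❓🟫🟩⬜⬜🟦⬜❓❓❓❓
❓🟩🟩🟩🟦⬛🔴🟦⬜❓❓❓❓
❓🟫🟩🟦⬛🟩🟩🟫⬜❓❓❓❓
❓⬜⬜🟩🟫⬜🟫🟫🟫❓❓❓❓
❓🟫🟦⬜🟦🟩⬜🟩🟫❓❓❓❓
❓🟩🟦⬜🟩🟩🟫🟫❓❓❓❓❓
❓🟫🟩🟫⬜⬛❓❓❓❓❓❓❓
❓🟫🟩🟫🟦🟩❓❓❓❓❓❓❓

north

❓❓❓❓❓❓❓❓❓❓❓❓❓
❓❓❓❓❓❓❓❓❓❓❓❓❓
❓❓❓❓❓❓❓❓❓❓❓❓❓
❓❓❓❓❓❓❓❓❓❓❓❓❓
❓❓❓❓🟦🟩🟫🟩🟫❓❓❓❓
❓❓❓❓🟩⬜⬜⬜⬜❓❓❓❓
❓❓❓🟫🟩⬜🔴🟦⬜❓❓❓❓
❓🟩🟩🟩🟦⬛🟩🟦⬜❓❓❓❓
❓🟫🟩🟦⬛🟩🟩🟫⬜❓❓❓❓
❓⬜⬜🟩🟫⬜🟫🟫🟫❓❓❓❓
❓🟫🟦⬜🟦🟩⬜🟩🟫❓❓❓❓
❓🟩🟦⬜🟩🟩🟫🟫❓❓❓❓❓
❓🟫🟩🟫⬜⬛❓❓❓❓❓❓❓

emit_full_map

❓❓❓🟦🟩🟫🟩🟫
❓❓❓🟩⬜⬜⬜⬜
❓❓🟫🟩⬜🔴🟦⬜
🟩🟩🟩🟦⬛🟩🟦⬜
🟫🟩🟦⬛🟩🟩🟫⬜
⬜⬜🟩🟫⬜🟫🟫🟫
🟫🟦⬜🟦🟩⬜🟩🟫
🟩🟦⬜🟩🟩🟫🟫❓
🟫🟩🟫⬜⬛❓❓❓
🟫🟩🟫🟦🟩❓❓❓
🟩⬛🟩🟩🟩❓❓❓
🟦🟩🟫⬛🟩❓❓❓
🟩🟩⬜🟫🟫❓❓❓
🟩⬜🟫⬜⬜❓❓❓
🟩🟦🟩🟩🟩❓❓❓
🟩🟫🟩🟩🟫❓❓❓
🟩🟦⬛🟩🟫❓❓❓


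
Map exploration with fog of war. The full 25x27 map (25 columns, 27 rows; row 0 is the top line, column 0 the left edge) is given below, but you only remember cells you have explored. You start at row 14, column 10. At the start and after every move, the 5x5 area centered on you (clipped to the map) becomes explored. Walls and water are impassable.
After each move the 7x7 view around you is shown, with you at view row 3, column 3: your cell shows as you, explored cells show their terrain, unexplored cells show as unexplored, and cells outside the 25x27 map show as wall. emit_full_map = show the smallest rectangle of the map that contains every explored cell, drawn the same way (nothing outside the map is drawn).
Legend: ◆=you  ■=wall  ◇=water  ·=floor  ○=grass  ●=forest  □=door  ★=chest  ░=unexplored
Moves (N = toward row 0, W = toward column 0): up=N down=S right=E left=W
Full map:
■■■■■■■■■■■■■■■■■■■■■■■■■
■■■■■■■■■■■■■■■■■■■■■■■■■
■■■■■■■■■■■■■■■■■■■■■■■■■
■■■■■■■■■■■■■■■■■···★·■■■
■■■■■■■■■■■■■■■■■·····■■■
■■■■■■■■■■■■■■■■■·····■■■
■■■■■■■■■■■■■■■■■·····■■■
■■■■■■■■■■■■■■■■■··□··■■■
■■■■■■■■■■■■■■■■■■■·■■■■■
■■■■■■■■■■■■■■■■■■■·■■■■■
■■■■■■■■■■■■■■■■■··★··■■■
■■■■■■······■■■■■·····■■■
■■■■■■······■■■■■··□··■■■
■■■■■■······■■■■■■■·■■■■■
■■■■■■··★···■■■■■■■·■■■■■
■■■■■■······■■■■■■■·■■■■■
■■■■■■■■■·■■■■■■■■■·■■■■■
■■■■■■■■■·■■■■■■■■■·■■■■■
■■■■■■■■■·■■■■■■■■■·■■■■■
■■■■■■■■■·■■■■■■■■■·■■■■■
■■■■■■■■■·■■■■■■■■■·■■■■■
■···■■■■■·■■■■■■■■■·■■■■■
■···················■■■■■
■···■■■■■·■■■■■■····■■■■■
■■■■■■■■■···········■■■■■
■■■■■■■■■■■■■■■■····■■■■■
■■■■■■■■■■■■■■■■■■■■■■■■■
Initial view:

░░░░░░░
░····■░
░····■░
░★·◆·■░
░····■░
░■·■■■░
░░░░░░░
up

░░░░░░░
░····■░
░····■░
░··◆·■░
░★···■░
░····■░
░■·■■■░

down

░····■░
░····■░
░····■░
░★·◆·■░
░····■░
░■·■■■░
░░░░░░░

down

░····■░
░····■░
░★···■░
░··◆·■░
░■·■■■░
░■·■■■░
░░░░░░░

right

····■░░
····■■░
★···■■░
···◆■■░
■·■■■■░
■·■■■■░
░░░░░░░

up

····■░░
····■■░
····■■░
★··◆■■░
····■■░
■·■■■■░
■·■■■■░

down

····■■░
····■■░
★···■■░
···◆■■░
■·■■■■░
■·■■■■░
░░░░░░░

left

░····■■
░····■■
░★···■■
░··◆·■■
░■·■■■■
░■·■■■■
░░░░░░░

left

░░····■
░·····■
░·★···■
░··◆··■
░■■·■■■
░■■·■■■
░░░░░░░

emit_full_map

░····■░
░····■■
·····■■
·★···■■
··◆··■■
■■·■■■■
■■·■■■■

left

░░░····
░······
░··★···
░··◆···
░■■■·■■
░■■■·■■
░░░░░░░

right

░░····■
······■
··★···■
···◆··■
■■■·■■■
■■■·■■■
░░░░░░░

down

······■
··★···■
······■
■■■◆■■■
■■■·■■■
░■■·■■░
░░░░░░░

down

··★···■
······■
■■■·■■■
■■■◆■■■
░■■·■■░
░■■·■■░
░░░░░░░

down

······■
■■■·■■■
■■■·■■■
░■■◆■■░
░■■·■■░
░■■·■■░
░░░░░░░

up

··★···■
······■
■■■·■■■
■■■◆■■■
░■■·■■░
░■■·■■░
░■■·■■░

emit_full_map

░░····■░
░░····■■
······■■
··★···■■
······■■
■■■·■■■■
■■■◆■■■■
░■■·■■░░
░■■·■■░░
░■■·■■░░

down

······■
■■■·■■■
■■■·■■■
░■■◆■■░
░■■·■■░
░■■·■■░
░░░░░░░

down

■■■·■■■
■■■·■■■
░■■·■■░
░■■◆■■░
░■■·■■░
░■■·■■░
░░░░░░░

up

······■
■■■·■■■
■■■·■■■
░■■◆■■░
░■■·■■░
░■■·■■░
░■■·■■░

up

··★···■
······■
■■■·■■■
■■■◆■■■
░■■·■■░
░■■·■■░
░■■·■■░

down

······■
■■■·■■■
■■■·■■■
░■■◆■■░
░■■·■■░
░■■·■■░
░■■·■■░

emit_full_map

░░····■░
░░····■■
······■■
··★···■■
······■■
■■■·■■■■
■■■·■■■■
░■■◆■■░░
░■■·■■░░
░■■·■■░░
░■■·■■░░


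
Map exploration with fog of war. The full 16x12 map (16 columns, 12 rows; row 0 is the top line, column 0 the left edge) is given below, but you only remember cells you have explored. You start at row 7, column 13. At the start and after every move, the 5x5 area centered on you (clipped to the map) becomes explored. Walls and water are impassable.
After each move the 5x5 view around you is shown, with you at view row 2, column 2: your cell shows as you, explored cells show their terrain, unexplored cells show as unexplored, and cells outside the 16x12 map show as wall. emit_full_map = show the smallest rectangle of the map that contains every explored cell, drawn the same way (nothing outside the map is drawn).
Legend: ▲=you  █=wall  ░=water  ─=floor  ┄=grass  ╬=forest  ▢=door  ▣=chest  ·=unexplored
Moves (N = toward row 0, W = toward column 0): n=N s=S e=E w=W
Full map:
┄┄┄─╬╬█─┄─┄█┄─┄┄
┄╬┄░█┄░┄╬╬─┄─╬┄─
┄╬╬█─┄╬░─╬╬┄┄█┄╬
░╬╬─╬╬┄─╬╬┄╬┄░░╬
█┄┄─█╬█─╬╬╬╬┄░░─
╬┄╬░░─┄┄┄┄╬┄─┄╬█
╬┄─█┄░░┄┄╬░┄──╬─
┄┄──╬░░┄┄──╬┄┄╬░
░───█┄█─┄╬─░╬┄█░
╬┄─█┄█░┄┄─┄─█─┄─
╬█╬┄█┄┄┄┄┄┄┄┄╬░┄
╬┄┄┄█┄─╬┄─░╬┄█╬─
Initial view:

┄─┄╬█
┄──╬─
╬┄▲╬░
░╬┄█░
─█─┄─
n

╬┄░░─
┄─┄╬█
┄─▲╬─
╬┄┄╬░
░╬┄█░

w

╬╬┄░░
╬┄─┄╬
░┄▲─╬
─╬┄┄╬
─░╬┄█

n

┄╬┄░░
╬╬┄░░
╬┄▲┄╬
░┄──╬
─╬┄┄╬

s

╬╬┄░░
╬┄─┄╬
░┄▲─╬
─╬┄┄╬
─░╬┄█

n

┄╬┄░░
╬╬┄░░
╬┄▲┄╬
░┄──╬
─╬┄┄╬

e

╬┄░░╬
╬┄░░─
┄─▲╬█
┄──╬─
╬┄┄╬░

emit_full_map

┄╬┄░░╬
╬╬┄░░─
╬┄─▲╬█
░┄──╬─
─╬┄┄╬░
─░╬┄█░
·─█─┄─


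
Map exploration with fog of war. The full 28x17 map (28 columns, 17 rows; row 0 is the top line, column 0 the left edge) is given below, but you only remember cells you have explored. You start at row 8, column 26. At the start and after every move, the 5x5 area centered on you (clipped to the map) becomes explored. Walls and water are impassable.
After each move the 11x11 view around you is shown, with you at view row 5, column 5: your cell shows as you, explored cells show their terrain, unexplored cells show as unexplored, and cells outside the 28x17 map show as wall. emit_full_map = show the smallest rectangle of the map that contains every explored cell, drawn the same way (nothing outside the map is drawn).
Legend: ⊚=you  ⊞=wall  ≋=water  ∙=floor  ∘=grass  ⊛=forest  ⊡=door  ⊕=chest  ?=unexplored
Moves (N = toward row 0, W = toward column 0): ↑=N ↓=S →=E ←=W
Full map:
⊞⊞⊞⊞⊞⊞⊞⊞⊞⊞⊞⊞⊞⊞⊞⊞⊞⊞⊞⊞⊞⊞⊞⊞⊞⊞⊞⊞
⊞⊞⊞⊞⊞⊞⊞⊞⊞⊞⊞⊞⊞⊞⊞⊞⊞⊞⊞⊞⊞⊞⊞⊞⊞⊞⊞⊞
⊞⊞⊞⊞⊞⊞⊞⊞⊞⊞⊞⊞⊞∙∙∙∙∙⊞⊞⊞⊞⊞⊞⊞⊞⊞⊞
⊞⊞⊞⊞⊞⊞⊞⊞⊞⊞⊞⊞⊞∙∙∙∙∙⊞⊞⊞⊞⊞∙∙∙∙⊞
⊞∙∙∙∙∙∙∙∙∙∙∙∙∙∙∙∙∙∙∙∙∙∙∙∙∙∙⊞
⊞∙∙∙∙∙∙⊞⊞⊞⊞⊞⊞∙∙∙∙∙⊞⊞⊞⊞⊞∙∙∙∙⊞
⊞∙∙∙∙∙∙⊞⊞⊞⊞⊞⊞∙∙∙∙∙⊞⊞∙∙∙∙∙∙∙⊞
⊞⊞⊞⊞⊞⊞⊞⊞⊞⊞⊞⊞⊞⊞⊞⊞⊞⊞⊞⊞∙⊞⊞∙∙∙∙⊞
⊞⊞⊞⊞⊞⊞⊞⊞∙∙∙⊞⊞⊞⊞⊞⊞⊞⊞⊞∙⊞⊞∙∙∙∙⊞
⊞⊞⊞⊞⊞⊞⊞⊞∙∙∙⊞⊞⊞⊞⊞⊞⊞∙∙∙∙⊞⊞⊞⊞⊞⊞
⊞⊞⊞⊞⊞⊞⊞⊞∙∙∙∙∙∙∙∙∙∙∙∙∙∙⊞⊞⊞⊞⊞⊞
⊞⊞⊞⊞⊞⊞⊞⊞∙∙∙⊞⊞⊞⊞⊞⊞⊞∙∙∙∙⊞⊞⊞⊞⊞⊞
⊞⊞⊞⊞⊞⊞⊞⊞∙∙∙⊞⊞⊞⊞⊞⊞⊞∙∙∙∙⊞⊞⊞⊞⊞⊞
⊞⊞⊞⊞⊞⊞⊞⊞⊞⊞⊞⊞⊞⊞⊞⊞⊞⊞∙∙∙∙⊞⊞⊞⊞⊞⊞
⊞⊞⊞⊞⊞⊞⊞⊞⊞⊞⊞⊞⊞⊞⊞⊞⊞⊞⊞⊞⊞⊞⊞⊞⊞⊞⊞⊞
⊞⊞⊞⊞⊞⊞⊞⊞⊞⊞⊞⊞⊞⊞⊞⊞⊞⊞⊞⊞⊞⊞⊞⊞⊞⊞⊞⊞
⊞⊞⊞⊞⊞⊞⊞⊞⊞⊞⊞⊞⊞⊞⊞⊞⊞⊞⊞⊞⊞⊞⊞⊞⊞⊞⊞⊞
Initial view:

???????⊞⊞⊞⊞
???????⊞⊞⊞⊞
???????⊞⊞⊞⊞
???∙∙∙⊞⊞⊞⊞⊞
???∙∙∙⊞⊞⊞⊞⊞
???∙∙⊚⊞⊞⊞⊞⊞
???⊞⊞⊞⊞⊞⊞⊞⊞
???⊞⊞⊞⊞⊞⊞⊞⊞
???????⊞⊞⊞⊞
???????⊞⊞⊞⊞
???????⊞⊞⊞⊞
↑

???????⊞⊞⊞⊞
???????⊞⊞⊞⊞
???????⊞⊞⊞⊞
???∙∙∙⊞⊞⊞⊞⊞
???∙∙∙⊞⊞⊞⊞⊞
???∙∙⊚⊞⊞⊞⊞⊞
???∙∙∙⊞⊞⊞⊞⊞
???⊞⊞⊞⊞⊞⊞⊞⊞
???⊞⊞⊞⊞⊞⊞⊞⊞
???????⊞⊞⊞⊞
???????⊞⊞⊞⊞

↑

???????⊞⊞⊞⊞
???????⊞⊞⊞⊞
???????⊞⊞⊞⊞
???∙∙∙⊞⊞⊞⊞⊞
???∙∙∙⊞⊞⊞⊞⊞
???∙∙⊚⊞⊞⊞⊞⊞
???∙∙∙⊞⊞⊞⊞⊞
???∙∙∙⊞⊞⊞⊞⊞
???⊞⊞⊞⊞⊞⊞⊞⊞
???⊞⊞⊞⊞⊞⊞⊞⊞
???????⊞⊞⊞⊞

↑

???????⊞⊞⊞⊞
???????⊞⊞⊞⊞
???????⊞⊞⊞⊞
???∙∙∙⊞⊞⊞⊞⊞
???∙∙∙⊞⊞⊞⊞⊞
???∙∙⊚⊞⊞⊞⊞⊞
???∙∙∙⊞⊞⊞⊞⊞
???∙∙∙⊞⊞⊞⊞⊞
???∙∙∙⊞⊞⊞⊞⊞
???⊞⊞⊞⊞⊞⊞⊞⊞
???⊞⊞⊞⊞⊞⊞⊞⊞

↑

⊞⊞⊞⊞⊞⊞⊞⊞⊞⊞⊞
???????⊞⊞⊞⊞
???????⊞⊞⊞⊞
???⊞⊞⊞⊞⊞⊞⊞⊞
???∙∙∙⊞⊞⊞⊞⊞
???∙∙⊚⊞⊞⊞⊞⊞
???∙∙∙⊞⊞⊞⊞⊞
???∙∙∙⊞⊞⊞⊞⊞
???∙∙∙⊞⊞⊞⊞⊞
???∙∙∙⊞⊞⊞⊞⊞
???⊞⊞⊞⊞⊞⊞⊞⊞

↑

⊞⊞⊞⊞⊞⊞⊞⊞⊞⊞⊞
⊞⊞⊞⊞⊞⊞⊞⊞⊞⊞⊞
???????⊞⊞⊞⊞
???⊞⊞⊞⊞⊞⊞⊞⊞
???⊞⊞⊞⊞⊞⊞⊞⊞
???∙∙⊚⊞⊞⊞⊞⊞
???∙∙∙⊞⊞⊞⊞⊞
???∙∙∙⊞⊞⊞⊞⊞
???∙∙∙⊞⊞⊞⊞⊞
???∙∙∙⊞⊞⊞⊞⊞
???∙∙∙⊞⊞⊞⊞⊞

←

⊞⊞⊞⊞⊞⊞⊞⊞⊞⊞⊞
⊞⊞⊞⊞⊞⊞⊞⊞⊞⊞⊞
????????⊞⊞⊞
???⊞⊞⊞⊞⊞⊞⊞⊞
???⊞⊞⊞⊞⊞⊞⊞⊞
???∙∙⊚∙⊞⊞⊞⊞
???∙∙∙∙⊞⊞⊞⊞
???∙∙∙∙⊞⊞⊞⊞
????∙∙∙⊞⊞⊞⊞
????∙∙∙⊞⊞⊞⊞
????∙∙∙⊞⊞⊞⊞

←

⊞⊞⊞⊞⊞⊞⊞⊞⊞⊞⊞
⊞⊞⊞⊞⊞⊞⊞⊞⊞⊞⊞
?????????⊞⊞
???⊞⊞⊞⊞⊞⊞⊞⊞
???⊞⊞⊞⊞⊞⊞⊞⊞
???⊞∙⊚∙∙⊞⊞⊞
???∙∙∙∙∙⊞⊞⊞
???⊞∙∙∙∙⊞⊞⊞
?????∙∙∙⊞⊞⊞
?????∙∙∙⊞⊞⊞
?????∙∙∙⊞⊞⊞

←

⊞⊞⊞⊞⊞⊞⊞⊞⊞⊞⊞
⊞⊞⊞⊞⊞⊞⊞⊞⊞⊞⊞
??????????⊞
???⊞⊞⊞⊞⊞⊞⊞⊞
???⊞⊞⊞⊞⊞⊞⊞⊞
???⊞⊞⊚∙∙∙⊞⊞
???∙∙∙∙∙∙⊞⊞
???⊞⊞∙∙∙∙⊞⊞
??????∙∙∙⊞⊞
??????∙∙∙⊞⊞
??????∙∙∙⊞⊞

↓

⊞⊞⊞⊞⊞⊞⊞⊞⊞⊞⊞
??????????⊞
???⊞⊞⊞⊞⊞⊞⊞⊞
???⊞⊞⊞⊞⊞⊞⊞⊞
???⊞⊞∙∙∙∙⊞⊞
???∙∙⊚∙∙∙⊞⊞
???⊞⊞∙∙∙∙⊞⊞
???∙∙∙∙∙∙⊞⊞
??????∙∙∙⊞⊞
??????∙∙∙⊞⊞
??????⊞⊞⊞⊞⊞

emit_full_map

⊞⊞⊞⊞⊞⊞⊞
⊞⊞⊞⊞⊞⊞⊞
⊞⊞∙∙∙∙⊞
∙∙⊚∙∙∙⊞
⊞⊞∙∙∙∙⊞
∙∙∙∙∙∙⊞
???∙∙∙⊞
???∙∙∙⊞
???⊞⊞⊞⊞
???⊞⊞⊞⊞

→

⊞⊞⊞⊞⊞⊞⊞⊞⊞⊞⊞
?????????⊞⊞
??⊞⊞⊞⊞⊞⊞⊞⊞⊞
??⊞⊞⊞⊞⊞⊞⊞⊞⊞
??⊞⊞∙∙∙∙⊞⊞⊞
??∙∙∙⊚∙∙⊞⊞⊞
??⊞⊞∙∙∙∙⊞⊞⊞
??∙∙∙∙∙∙⊞⊞⊞
?????∙∙∙⊞⊞⊞
?????∙∙∙⊞⊞⊞
?????⊞⊞⊞⊞⊞⊞

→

⊞⊞⊞⊞⊞⊞⊞⊞⊞⊞⊞
????????⊞⊞⊞
?⊞⊞⊞⊞⊞⊞⊞⊞⊞⊞
?⊞⊞⊞⊞⊞⊞⊞⊞⊞⊞
?⊞⊞∙∙∙∙⊞⊞⊞⊞
?∙∙∙∙⊚∙⊞⊞⊞⊞
?⊞⊞∙∙∙∙⊞⊞⊞⊞
?∙∙∙∙∙∙⊞⊞⊞⊞
????∙∙∙⊞⊞⊞⊞
????∙∙∙⊞⊞⊞⊞
????⊞⊞⊞⊞⊞⊞⊞

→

⊞⊞⊞⊞⊞⊞⊞⊞⊞⊞⊞
???????⊞⊞⊞⊞
⊞⊞⊞⊞⊞⊞⊞⊞⊞⊞⊞
⊞⊞⊞⊞⊞⊞⊞⊞⊞⊞⊞
⊞⊞∙∙∙∙⊞⊞⊞⊞⊞
∙∙∙∙∙⊚⊞⊞⊞⊞⊞
⊞⊞∙∙∙∙⊞⊞⊞⊞⊞
∙∙∙∙∙∙⊞⊞⊞⊞⊞
???∙∙∙⊞⊞⊞⊞⊞
???∙∙∙⊞⊞⊞⊞⊞
???⊞⊞⊞⊞⊞⊞⊞⊞

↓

???????⊞⊞⊞⊞
⊞⊞⊞⊞⊞⊞⊞⊞⊞⊞⊞
⊞⊞⊞⊞⊞⊞⊞⊞⊞⊞⊞
⊞⊞∙∙∙∙⊞⊞⊞⊞⊞
∙∙∙∙∙∙⊞⊞⊞⊞⊞
⊞⊞∙∙∙⊚⊞⊞⊞⊞⊞
∙∙∙∙∙∙⊞⊞⊞⊞⊞
???∙∙∙⊞⊞⊞⊞⊞
???∙∙∙⊞⊞⊞⊞⊞
???⊞⊞⊞⊞⊞⊞⊞⊞
???⊞⊞⊞⊞⊞⊞⊞⊞

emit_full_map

⊞⊞⊞⊞⊞⊞⊞
⊞⊞⊞⊞⊞⊞⊞
⊞⊞∙∙∙∙⊞
∙∙∙∙∙∙⊞
⊞⊞∙∙∙⊚⊞
∙∙∙∙∙∙⊞
???∙∙∙⊞
???∙∙∙⊞
???⊞⊞⊞⊞
???⊞⊞⊞⊞

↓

⊞⊞⊞⊞⊞⊞⊞⊞⊞⊞⊞
⊞⊞⊞⊞⊞⊞⊞⊞⊞⊞⊞
⊞⊞∙∙∙∙⊞⊞⊞⊞⊞
∙∙∙∙∙∙⊞⊞⊞⊞⊞
⊞⊞∙∙∙∙⊞⊞⊞⊞⊞
∙∙∙∙∙⊚⊞⊞⊞⊞⊞
???∙∙∙⊞⊞⊞⊞⊞
???∙∙∙⊞⊞⊞⊞⊞
???⊞⊞⊞⊞⊞⊞⊞⊞
???⊞⊞⊞⊞⊞⊞⊞⊞
???????⊞⊞⊞⊞

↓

⊞⊞⊞⊞⊞⊞⊞⊞⊞⊞⊞
⊞⊞∙∙∙∙⊞⊞⊞⊞⊞
∙∙∙∙∙∙⊞⊞⊞⊞⊞
⊞⊞∙∙∙∙⊞⊞⊞⊞⊞
∙∙∙∙∙∙⊞⊞⊞⊞⊞
???∙∙⊚⊞⊞⊞⊞⊞
???∙∙∙⊞⊞⊞⊞⊞
???⊞⊞⊞⊞⊞⊞⊞⊞
???⊞⊞⊞⊞⊞⊞⊞⊞
???????⊞⊞⊞⊞
???????⊞⊞⊞⊞

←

?⊞⊞⊞⊞⊞⊞⊞⊞⊞⊞
?⊞⊞∙∙∙∙⊞⊞⊞⊞
?∙∙∙∙∙∙⊞⊞⊞⊞
?⊞⊞∙∙∙∙⊞⊞⊞⊞
?∙∙∙∙∙∙⊞⊞⊞⊞
???∙∙⊚∙⊞⊞⊞⊞
???∙∙∙∙⊞⊞⊞⊞
???⊞⊞⊞⊞⊞⊞⊞⊞
????⊞⊞⊞⊞⊞⊞⊞
????????⊞⊞⊞
????????⊞⊞⊞

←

??⊞⊞⊞⊞⊞⊞⊞⊞⊞
??⊞⊞∙∙∙∙⊞⊞⊞
??∙∙∙∙∙∙⊞⊞⊞
??⊞⊞∙∙∙∙⊞⊞⊞
??∙∙∙∙∙∙⊞⊞⊞
???⊞∙⊚∙∙⊞⊞⊞
???⊞∙∙∙∙⊞⊞⊞
???⊞⊞⊞⊞⊞⊞⊞⊞
?????⊞⊞⊞⊞⊞⊞
?????????⊞⊞
?????????⊞⊞

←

???⊞⊞⊞⊞⊞⊞⊞⊞
???⊞⊞∙∙∙∙⊞⊞
???∙∙∙∙∙∙⊞⊞
???⊞⊞∙∙∙∙⊞⊞
???∙∙∙∙∙∙⊞⊞
???⊞⊞⊚∙∙∙⊞⊞
???⊞⊞∙∙∙∙⊞⊞
???∙⊞⊞⊞⊞⊞⊞⊞
??????⊞⊞⊞⊞⊞
??????????⊞
??????????⊞

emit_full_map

⊞⊞⊞⊞⊞⊞⊞
⊞⊞⊞⊞⊞⊞⊞
⊞⊞∙∙∙∙⊞
∙∙∙∙∙∙⊞
⊞⊞∙∙∙∙⊞
∙∙∙∙∙∙⊞
⊞⊞⊚∙∙∙⊞
⊞⊞∙∙∙∙⊞
∙⊞⊞⊞⊞⊞⊞
???⊞⊞⊞⊞

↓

???⊞⊞∙∙∙∙⊞⊞
???∙∙∙∙∙∙⊞⊞
???⊞⊞∙∙∙∙⊞⊞
???∙∙∙∙∙∙⊞⊞
???⊞⊞∙∙∙∙⊞⊞
???⊞⊞⊚∙∙∙⊞⊞
???∙⊞⊞⊞⊞⊞⊞⊞
???∙⊞⊞⊞⊞⊞⊞⊞
??????????⊞
??????????⊞
??????????⊞

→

??⊞⊞∙∙∙∙⊞⊞⊞
??∙∙∙∙∙∙⊞⊞⊞
??⊞⊞∙∙∙∙⊞⊞⊞
??∙∙∙∙∙∙⊞⊞⊞
??⊞⊞∙∙∙∙⊞⊞⊞
??⊞⊞∙⊚∙∙⊞⊞⊞
??∙⊞⊞⊞⊞⊞⊞⊞⊞
??∙⊞⊞⊞⊞⊞⊞⊞⊞
?????????⊞⊞
?????????⊞⊞
?????????⊞⊞

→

?⊞⊞∙∙∙∙⊞⊞⊞⊞
?∙∙∙∙∙∙⊞⊞⊞⊞
?⊞⊞∙∙∙∙⊞⊞⊞⊞
?∙∙∙∙∙∙⊞⊞⊞⊞
?⊞⊞∙∙∙∙⊞⊞⊞⊞
?⊞⊞∙∙⊚∙⊞⊞⊞⊞
?∙⊞⊞⊞⊞⊞⊞⊞⊞⊞
?∙⊞⊞⊞⊞⊞⊞⊞⊞⊞
????????⊞⊞⊞
????????⊞⊞⊞
????????⊞⊞⊞

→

⊞⊞∙∙∙∙⊞⊞⊞⊞⊞
∙∙∙∙∙∙⊞⊞⊞⊞⊞
⊞⊞∙∙∙∙⊞⊞⊞⊞⊞
∙∙∙∙∙∙⊞⊞⊞⊞⊞
⊞⊞∙∙∙∙⊞⊞⊞⊞⊞
⊞⊞∙∙∙⊚⊞⊞⊞⊞⊞
∙⊞⊞⊞⊞⊞⊞⊞⊞⊞⊞
∙⊞⊞⊞⊞⊞⊞⊞⊞⊞⊞
???????⊞⊞⊞⊞
???????⊞⊞⊞⊞
???????⊞⊞⊞⊞

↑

⊞⊞⊞⊞⊞⊞⊞⊞⊞⊞⊞
⊞⊞∙∙∙∙⊞⊞⊞⊞⊞
∙∙∙∙∙∙⊞⊞⊞⊞⊞
⊞⊞∙∙∙∙⊞⊞⊞⊞⊞
∙∙∙∙∙∙⊞⊞⊞⊞⊞
⊞⊞∙∙∙⊚⊞⊞⊞⊞⊞
⊞⊞∙∙∙∙⊞⊞⊞⊞⊞
∙⊞⊞⊞⊞⊞⊞⊞⊞⊞⊞
∙⊞⊞⊞⊞⊞⊞⊞⊞⊞⊞
???????⊞⊞⊞⊞
???????⊞⊞⊞⊞

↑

⊞⊞⊞⊞⊞⊞⊞⊞⊞⊞⊞
⊞⊞⊞⊞⊞⊞⊞⊞⊞⊞⊞
⊞⊞∙∙∙∙⊞⊞⊞⊞⊞
∙∙∙∙∙∙⊞⊞⊞⊞⊞
⊞⊞∙∙∙∙⊞⊞⊞⊞⊞
∙∙∙∙∙⊚⊞⊞⊞⊞⊞
⊞⊞∙∙∙∙⊞⊞⊞⊞⊞
⊞⊞∙∙∙∙⊞⊞⊞⊞⊞
∙⊞⊞⊞⊞⊞⊞⊞⊞⊞⊞
∙⊞⊞⊞⊞⊞⊞⊞⊞⊞⊞
???????⊞⊞⊞⊞

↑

???????⊞⊞⊞⊞
⊞⊞⊞⊞⊞⊞⊞⊞⊞⊞⊞
⊞⊞⊞⊞⊞⊞⊞⊞⊞⊞⊞
⊞⊞∙∙∙∙⊞⊞⊞⊞⊞
∙∙∙∙∙∙⊞⊞⊞⊞⊞
⊞⊞∙∙∙⊚⊞⊞⊞⊞⊞
∙∙∙∙∙∙⊞⊞⊞⊞⊞
⊞⊞∙∙∙∙⊞⊞⊞⊞⊞
⊞⊞∙∙∙∙⊞⊞⊞⊞⊞
∙⊞⊞⊞⊞⊞⊞⊞⊞⊞⊞
∙⊞⊞⊞⊞⊞⊞⊞⊞⊞⊞

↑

⊞⊞⊞⊞⊞⊞⊞⊞⊞⊞⊞
???????⊞⊞⊞⊞
⊞⊞⊞⊞⊞⊞⊞⊞⊞⊞⊞
⊞⊞⊞⊞⊞⊞⊞⊞⊞⊞⊞
⊞⊞∙∙∙∙⊞⊞⊞⊞⊞
∙∙∙∙∙⊚⊞⊞⊞⊞⊞
⊞⊞∙∙∙∙⊞⊞⊞⊞⊞
∙∙∙∙∙∙⊞⊞⊞⊞⊞
⊞⊞∙∙∙∙⊞⊞⊞⊞⊞
⊞⊞∙∙∙∙⊞⊞⊞⊞⊞
∙⊞⊞⊞⊞⊞⊞⊞⊞⊞⊞

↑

⊞⊞⊞⊞⊞⊞⊞⊞⊞⊞⊞
⊞⊞⊞⊞⊞⊞⊞⊞⊞⊞⊞
???????⊞⊞⊞⊞
⊞⊞⊞⊞⊞⊞⊞⊞⊞⊞⊞
⊞⊞⊞⊞⊞⊞⊞⊞⊞⊞⊞
⊞⊞∙∙∙⊚⊞⊞⊞⊞⊞
∙∙∙∙∙∙⊞⊞⊞⊞⊞
⊞⊞∙∙∙∙⊞⊞⊞⊞⊞
∙∙∙∙∙∙⊞⊞⊞⊞⊞
⊞⊞∙∙∙∙⊞⊞⊞⊞⊞
⊞⊞∙∙∙∙⊞⊞⊞⊞⊞

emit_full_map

⊞⊞⊞⊞⊞⊞⊞
⊞⊞⊞⊞⊞⊞⊞
⊞⊞∙∙∙⊚⊞
∙∙∙∙∙∙⊞
⊞⊞∙∙∙∙⊞
∙∙∙∙∙∙⊞
⊞⊞∙∙∙∙⊞
⊞⊞∙∙∙∙⊞
∙⊞⊞⊞⊞⊞⊞
∙⊞⊞⊞⊞⊞⊞

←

⊞⊞⊞⊞⊞⊞⊞⊞⊞⊞⊞
⊞⊞⊞⊞⊞⊞⊞⊞⊞⊞⊞
????????⊞⊞⊞
?⊞⊞⊞⊞⊞⊞⊞⊞⊞⊞
?⊞⊞⊞⊞⊞⊞⊞⊞⊞⊞
?⊞⊞∙∙⊚∙⊞⊞⊞⊞
?∙∙∙∙∙∙⊞⊞⊞⊞
?⊞⊞∙∙∙∙⊞⊞⊞⊞
?∙∙∙∙∙∙⊞⊞⊞⊞
?⊞⊞∙∙∙∙⊞⊞⊞⊞
?⊞⊞∙∙∙∙⊞⊞⊞⊞

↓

⊞⊞⊞⊞⊞⊞⊞⊞⊞⊞⊞
????????⊞⊞⊞
?⊞⊞⊞⊞⊞⊞⊞⊞⊞⊞
?⊞⊞⊞⊞⊞⊞⊞⊞⊞⊞
?⊞⊞∙∙∙∙⊞⊞⊞⊞
?∙∙∙∙⊚∙⊞⊞⊞⊞
?⊞⊞∙∙∙∙⊞⊞⊞⊞
?∙∙∙∙∙∙⊞⊞⊞⊞
?⊞⊞∙∙∙∙⊞⊞⊞⊞
?⊞⊞∙∙∙∙⊞⊞⊞⊞
?∙⊞⊞⊞⊞⊞⊞⊞⊞⊞

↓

????????⊞⊞⊞
?⊞⊞⊞⊞⊞⊞⊞⊞⊞⊞
?⊞⊞⊞⊞⊞⊞⊞⊞⊞⊞
?⊞⊞∙∙∙∙⊞⊞⊞⊞
?∙∙∙∙∙∙⊞⊞⊞⊞
?⊞⊞∙∙⊚∙⊞⊞⊞⊞
?∙∙∙∙∙∙⊞⊞⊞⊞
?⊞⊞∙∙∙∙⊞⊞⊞⊞
?⊞⊞∙∙∙∙⊞⊞⊞⊞
?∙⊞⊞⊞⊞⊞⊞⊞⊞⊞
?∙⊞⊞⊞⊞⊞⊞⊞⊞⊞

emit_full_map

⊞⊞⊞⊞⊞⊞⊞
⊞⊞⊞⊞⊞⊞⊞
⊞⊞∙∙∙∙⊞
∙∙∙∙∙∙⊞
⊞⊞∙∙⊚∙⊞
∙∙∙∙∙∙⊞
⊞⊞∙∙∙∙⊞
⊞⊞∙∙∙∙⊞
∙⊞⊞⊞⊞⊞⊞
∙⊞⊞⊞⊞⊞⊞
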